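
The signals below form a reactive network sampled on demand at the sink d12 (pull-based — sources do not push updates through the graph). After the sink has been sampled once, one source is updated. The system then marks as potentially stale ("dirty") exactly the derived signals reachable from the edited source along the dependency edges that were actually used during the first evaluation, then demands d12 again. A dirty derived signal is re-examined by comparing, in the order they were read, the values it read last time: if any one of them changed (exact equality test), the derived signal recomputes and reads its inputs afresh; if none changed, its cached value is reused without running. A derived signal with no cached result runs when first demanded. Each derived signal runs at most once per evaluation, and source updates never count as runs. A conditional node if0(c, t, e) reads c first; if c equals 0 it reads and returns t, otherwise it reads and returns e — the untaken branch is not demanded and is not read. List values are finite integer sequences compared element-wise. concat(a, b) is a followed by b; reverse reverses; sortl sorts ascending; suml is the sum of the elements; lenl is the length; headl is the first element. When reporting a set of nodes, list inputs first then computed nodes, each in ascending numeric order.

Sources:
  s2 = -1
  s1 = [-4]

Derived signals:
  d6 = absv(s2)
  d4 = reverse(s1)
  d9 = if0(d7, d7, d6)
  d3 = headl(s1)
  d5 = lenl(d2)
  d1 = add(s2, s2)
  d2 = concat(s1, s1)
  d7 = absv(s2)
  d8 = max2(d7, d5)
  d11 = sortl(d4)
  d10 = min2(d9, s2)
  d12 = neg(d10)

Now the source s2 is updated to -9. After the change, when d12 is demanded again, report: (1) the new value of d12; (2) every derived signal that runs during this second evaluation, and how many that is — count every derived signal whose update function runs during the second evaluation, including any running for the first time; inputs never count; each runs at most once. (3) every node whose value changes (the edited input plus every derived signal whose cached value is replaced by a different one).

Initial pass — values computed on the first demand:
  d6 = absv(-1) = 1
  d7 = absv(-1) = 1
  d9 = if0(d7=1 -> else branch d6) = 1
  d10 = min2(1, -1) = -1
  d12 = neg(-1) = 1

Second demand — change propagation:
  d6: re-runs because s2 -1->-9; new result 9.
  d7: re-runs because s2 -1->-9; new result 9.
  d9: re-runs because d7 1->9; d6 1->9; new result 9.
  d10: re-runs because d9 1->9; s2 -1->-9; new result -9.
  d12: re-runs because d10 -1->-9; new result 9.

d12 now evaluates to 9.
Run set: d6, d7, d9, d10, d12 (5 run).
Changed values: s2, d6, d7, d9, d10, d12.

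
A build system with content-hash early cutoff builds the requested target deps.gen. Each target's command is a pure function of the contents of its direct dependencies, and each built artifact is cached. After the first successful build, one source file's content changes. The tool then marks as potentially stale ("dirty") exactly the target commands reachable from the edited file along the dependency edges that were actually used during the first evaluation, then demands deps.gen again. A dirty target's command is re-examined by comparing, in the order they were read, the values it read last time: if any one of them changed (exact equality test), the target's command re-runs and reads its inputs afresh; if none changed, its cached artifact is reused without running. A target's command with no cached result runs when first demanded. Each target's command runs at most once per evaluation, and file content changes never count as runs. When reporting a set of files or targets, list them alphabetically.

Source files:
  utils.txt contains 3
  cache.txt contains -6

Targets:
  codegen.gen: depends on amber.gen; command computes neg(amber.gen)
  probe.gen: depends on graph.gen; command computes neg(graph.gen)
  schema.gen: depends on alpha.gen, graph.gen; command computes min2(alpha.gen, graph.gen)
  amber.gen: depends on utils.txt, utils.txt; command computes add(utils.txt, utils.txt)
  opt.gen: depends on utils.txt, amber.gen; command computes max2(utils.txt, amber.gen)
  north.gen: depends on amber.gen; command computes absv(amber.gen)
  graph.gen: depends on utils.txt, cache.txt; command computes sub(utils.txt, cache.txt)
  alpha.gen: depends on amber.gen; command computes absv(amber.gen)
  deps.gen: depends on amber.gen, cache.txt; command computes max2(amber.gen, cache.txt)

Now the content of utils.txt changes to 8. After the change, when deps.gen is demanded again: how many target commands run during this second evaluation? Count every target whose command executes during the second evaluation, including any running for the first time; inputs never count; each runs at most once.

Target commands that run: amber.gen, deps.gen — 2 in total.

First evaluation (everything demanded from the output):
  amber.gen = add(3, 3) = 6
  deps.gen = max2(6, -6) = 6

Propagation after the edit:
  amber.gen: runs — utils.txt 3->8; utils.txt 3->8; result 16.
  deps.gen: runs — amber.gen 6->16; result 16.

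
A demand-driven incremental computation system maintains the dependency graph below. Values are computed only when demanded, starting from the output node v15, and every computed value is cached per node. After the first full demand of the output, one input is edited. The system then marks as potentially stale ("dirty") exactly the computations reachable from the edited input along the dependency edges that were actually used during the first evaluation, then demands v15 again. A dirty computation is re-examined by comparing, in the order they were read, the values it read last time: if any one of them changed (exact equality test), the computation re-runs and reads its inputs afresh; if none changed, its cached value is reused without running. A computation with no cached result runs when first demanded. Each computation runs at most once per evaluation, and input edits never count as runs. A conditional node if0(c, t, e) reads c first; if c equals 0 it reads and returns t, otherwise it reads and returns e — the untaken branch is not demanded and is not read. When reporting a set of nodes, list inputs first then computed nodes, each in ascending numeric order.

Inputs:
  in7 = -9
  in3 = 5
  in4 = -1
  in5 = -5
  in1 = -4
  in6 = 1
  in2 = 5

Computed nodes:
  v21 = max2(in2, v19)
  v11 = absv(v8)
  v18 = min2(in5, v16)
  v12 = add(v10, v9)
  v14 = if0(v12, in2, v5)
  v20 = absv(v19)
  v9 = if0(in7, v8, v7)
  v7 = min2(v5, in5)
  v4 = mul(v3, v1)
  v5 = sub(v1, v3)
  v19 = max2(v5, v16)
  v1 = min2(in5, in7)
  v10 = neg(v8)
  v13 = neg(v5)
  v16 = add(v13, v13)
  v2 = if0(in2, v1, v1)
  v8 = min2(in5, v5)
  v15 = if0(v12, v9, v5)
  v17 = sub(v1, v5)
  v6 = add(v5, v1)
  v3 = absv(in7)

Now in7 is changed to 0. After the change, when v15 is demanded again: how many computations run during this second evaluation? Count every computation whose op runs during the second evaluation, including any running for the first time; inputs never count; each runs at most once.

Computations that run: v1, v3, v5, v8, v9, v10, v12, v15 — 8 in total.
Key observation: a condition flipped, so demand moved to the other branch — v7 is never re-examined.

First evaluation (everything demanded from the output):
  v1 = min2(-5, -9) = -9
  v3 = absv(-9) = 9
  v5 = sub(-9, 9) = -18
  v7 = min2(-18, -5) = -18
  v8 = min2(-5, -18) = -18
  v9 = if0(in7=-9 -> else branch v7) = -18
  v10 = neg(-18) = 18
  v12 = add(18, -18) = 0
  v15 = if0(v12=0 -> then branch v9) = -18

Propagation after the edit:
  v1: runs — in7 -9->0; result -5.
  v3: runs — in7 -9->0; result 0.
  v5: runs — v1 -9->-5; v3 9->0; result -5.
  v7: marked dirty but never re-examined — demand shifted away from it.
  v8: runs — v5 -18->-5; result -5.
  v9: runs — in7 -9->0; result -5.
  v10: runs — v8 -18->-5; result 5.
  v12: runs — v10 18->5; v9 -18->-5; result 0 (same value as before).
  v15: runs — v9 -18->-5; result -5.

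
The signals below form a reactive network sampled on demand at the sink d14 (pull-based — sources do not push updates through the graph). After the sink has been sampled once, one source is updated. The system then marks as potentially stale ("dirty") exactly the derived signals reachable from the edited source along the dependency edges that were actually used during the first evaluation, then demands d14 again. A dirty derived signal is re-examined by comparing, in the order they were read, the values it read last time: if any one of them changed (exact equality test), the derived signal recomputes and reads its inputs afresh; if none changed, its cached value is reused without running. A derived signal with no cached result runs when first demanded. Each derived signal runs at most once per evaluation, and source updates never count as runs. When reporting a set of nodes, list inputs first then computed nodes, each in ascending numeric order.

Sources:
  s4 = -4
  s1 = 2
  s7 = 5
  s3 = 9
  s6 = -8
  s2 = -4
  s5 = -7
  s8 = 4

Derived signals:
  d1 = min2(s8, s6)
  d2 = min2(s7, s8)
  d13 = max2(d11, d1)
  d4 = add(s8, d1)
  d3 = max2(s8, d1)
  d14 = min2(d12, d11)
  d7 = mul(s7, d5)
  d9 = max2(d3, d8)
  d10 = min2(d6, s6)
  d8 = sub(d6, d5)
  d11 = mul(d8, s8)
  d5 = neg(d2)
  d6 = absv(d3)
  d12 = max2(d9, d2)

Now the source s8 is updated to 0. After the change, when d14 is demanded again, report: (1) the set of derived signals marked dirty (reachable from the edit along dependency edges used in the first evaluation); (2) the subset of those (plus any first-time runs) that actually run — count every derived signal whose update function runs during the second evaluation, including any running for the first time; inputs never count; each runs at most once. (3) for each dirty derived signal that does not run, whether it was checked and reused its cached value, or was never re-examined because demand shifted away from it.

Initial pass — values computed on the first demand:
  d1 = min2(4, -8) = -8
  d2 = min2(5, 4) = 4
  d3 = max2(4, -8) = 4
  d5 = neg(4) = -4
  d6 = absv(4) = 4
  d8 = sub(4, -4) = 8
  d9 = max2(4, 8) = 8
  d11 = mul(8, 4) = 32
  d12 = max2(8, 4) = 8
  d14 = min2(8, 32) = 8

Second demand — change propagation:
  d1: re-runs because s8 4->0; new result -8 (unchanged).
  d2: re-runs because s8 4->0; new result 0.
  d3: re-runs because s8 4->0; new result 0.
  d5: re-runs because d2 4->0; new result 0.
  d6: re-runs because d3 4->0; new result 0.
  d8: re-runs because d6 4->0; d5 -4->0; new result 0.
  d9: re-runs because d3 4->0; d8 8->0; new result 0.
  d11: re-runs because d8 8->0; s8 4->0; new result 0.
  d12: re-runs because d9 8->0; d2 4->0; new result 0.
  d14: re-runs because d12 8->0; d11 32->0; new result 0.

Dirty set: d1, d2, d3, d5, d6, d8, d9, d11, d12, d14.
Run set: d1, d2, d3, d5, d6, d8, d9, d11, d12, d14 (10 run).
All dirty derived signals ended up running.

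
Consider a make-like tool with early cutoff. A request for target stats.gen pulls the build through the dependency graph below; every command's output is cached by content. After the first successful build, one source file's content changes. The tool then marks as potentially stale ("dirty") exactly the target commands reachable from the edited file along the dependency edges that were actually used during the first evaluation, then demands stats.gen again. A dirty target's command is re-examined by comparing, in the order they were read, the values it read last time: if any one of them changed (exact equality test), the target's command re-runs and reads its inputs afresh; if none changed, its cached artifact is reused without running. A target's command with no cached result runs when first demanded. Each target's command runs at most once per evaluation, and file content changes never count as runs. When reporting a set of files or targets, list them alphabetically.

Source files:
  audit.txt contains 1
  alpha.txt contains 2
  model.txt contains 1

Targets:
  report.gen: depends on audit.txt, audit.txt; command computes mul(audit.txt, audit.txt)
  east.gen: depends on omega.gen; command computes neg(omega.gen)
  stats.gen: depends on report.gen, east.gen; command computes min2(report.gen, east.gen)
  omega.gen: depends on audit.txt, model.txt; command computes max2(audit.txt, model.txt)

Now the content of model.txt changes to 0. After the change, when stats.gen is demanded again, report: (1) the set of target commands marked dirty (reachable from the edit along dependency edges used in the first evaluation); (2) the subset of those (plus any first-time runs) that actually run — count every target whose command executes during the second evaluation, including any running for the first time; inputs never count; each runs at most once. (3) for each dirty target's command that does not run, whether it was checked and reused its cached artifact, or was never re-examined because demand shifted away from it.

The edit dirties: east.gen, omega.gen, stats.gen.
1 target commands run: omega.gen.
Cache hits after checking: east.gen, stats.gen.
Note the absorption at omega.gen: it re-runs yet its value is the same, leaving the output's value untouched.

First demand of the output computes:
  omega.gen = max2(1, 1) = 1
  east.gen = neg(1) = -1
  report.gen = mul(1, 1) = 1
  stats.gen = min2(1, -1) = -1

After the edit, cleaning proceeds:
  omega.gen: a read changed (model.txt 1->0) — executes, giving 1 — identical to its old value.
  east.gen: dirty, but its reads are unchanged (omega.gen unchanged); cached -1 stands.
  stats.gen: dirty, but its reads are unchanged (report.gen unchanged, east.gen unchanged); cached -1 stands.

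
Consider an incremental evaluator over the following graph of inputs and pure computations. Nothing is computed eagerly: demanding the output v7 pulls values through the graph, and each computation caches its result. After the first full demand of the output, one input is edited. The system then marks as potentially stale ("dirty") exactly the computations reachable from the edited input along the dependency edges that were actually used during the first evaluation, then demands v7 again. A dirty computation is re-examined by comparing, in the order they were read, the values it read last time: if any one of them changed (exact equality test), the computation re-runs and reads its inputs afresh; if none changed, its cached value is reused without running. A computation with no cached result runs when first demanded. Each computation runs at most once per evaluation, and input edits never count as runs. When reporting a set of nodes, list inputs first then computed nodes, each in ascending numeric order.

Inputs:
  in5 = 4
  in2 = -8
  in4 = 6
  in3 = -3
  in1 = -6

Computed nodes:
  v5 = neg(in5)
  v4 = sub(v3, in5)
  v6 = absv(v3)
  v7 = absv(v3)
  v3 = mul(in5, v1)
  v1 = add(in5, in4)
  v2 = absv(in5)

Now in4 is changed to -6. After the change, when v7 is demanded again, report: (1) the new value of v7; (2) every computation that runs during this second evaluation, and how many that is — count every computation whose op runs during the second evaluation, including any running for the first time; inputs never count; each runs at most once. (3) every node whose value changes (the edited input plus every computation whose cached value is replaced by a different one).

Initial pass — values computed on the first demand:
  v1 = add(4, 6) = 10
  v3 = mul(4, 10) = 40
  v7 = absv(40) = 40

Second demand — change propagation:
  v1: re-runs because in4 6->-6; new result -2.
  v3: re-runs because v1 10->-2; new result -8.
  v7: re-runs because v3 40->-8; new result 8.

v7 now evaluates to 8.
Run set: v1, v3, v7 (3 run).
Changed values: in4, v1, v3, v7.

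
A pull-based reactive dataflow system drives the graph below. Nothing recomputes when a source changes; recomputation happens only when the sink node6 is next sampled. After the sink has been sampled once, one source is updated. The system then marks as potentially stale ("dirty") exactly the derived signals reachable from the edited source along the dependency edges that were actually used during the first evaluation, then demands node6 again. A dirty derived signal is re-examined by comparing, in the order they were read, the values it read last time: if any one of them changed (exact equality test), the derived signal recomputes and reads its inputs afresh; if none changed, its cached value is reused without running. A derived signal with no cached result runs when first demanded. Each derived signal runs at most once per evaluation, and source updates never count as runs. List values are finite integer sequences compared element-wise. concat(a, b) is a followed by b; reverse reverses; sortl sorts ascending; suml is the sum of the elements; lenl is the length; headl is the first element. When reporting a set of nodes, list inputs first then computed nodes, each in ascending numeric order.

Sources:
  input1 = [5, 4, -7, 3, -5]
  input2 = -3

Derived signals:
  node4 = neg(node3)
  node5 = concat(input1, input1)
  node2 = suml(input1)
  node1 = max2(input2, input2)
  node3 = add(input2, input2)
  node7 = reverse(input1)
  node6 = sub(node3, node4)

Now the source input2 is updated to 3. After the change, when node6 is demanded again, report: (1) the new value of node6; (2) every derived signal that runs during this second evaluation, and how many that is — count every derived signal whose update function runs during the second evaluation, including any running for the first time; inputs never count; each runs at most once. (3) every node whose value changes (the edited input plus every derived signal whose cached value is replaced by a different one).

New value of node6: 12.
Derived signals that run: node3, node4, node6 — 3 in total.
Values that change: input2, node3, node4, node6.

First evaluation (everything demanded from the output):
  node3 = add(-3, -3) = -6
  node4 = neg(-6) = 6
  node6 = sub(-6, 6) = -12

Propagation after the edit:
  node3: runs — input2 -3->3; input2 -3->3; result 6.
  node4: runs — node3 -6->6; result -6.
  node6: runs — node3 -6->6; node4 6->-6; result 12.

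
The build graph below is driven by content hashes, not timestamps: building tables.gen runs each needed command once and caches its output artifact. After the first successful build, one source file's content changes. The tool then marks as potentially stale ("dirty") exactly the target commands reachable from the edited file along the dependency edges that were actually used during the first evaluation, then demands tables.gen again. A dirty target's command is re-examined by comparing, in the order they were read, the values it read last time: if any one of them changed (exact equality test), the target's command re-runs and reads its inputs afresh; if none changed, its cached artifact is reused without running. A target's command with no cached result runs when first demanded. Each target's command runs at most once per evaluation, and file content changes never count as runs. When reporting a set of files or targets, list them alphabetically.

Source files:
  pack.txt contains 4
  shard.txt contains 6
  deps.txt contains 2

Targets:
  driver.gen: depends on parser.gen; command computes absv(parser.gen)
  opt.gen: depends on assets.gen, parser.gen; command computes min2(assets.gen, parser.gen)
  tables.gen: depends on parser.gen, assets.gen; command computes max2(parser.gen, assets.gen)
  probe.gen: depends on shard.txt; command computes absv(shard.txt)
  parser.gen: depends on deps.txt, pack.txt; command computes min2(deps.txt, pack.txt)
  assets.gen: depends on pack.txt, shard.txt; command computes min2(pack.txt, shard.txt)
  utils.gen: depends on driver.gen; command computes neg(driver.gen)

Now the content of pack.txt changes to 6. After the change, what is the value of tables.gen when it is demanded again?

tables.gen now evaluates to 6.

Initial pass — values computed on the first demand:
  assets.gen = min2(4, 6) = 4
  parser.gen = min2(2, 4) = 2
  tables.gen = max2(2, 4) = 4

Second demand — change propagation:
  assets.gen: re-runs because pack.txt 4->6; new result 6.
  parser.gen: re-runs because pack.txt 4->6; new result 2 (unchanged).
  tables.gen: re-runs because assets.gen 4->6; new result 6.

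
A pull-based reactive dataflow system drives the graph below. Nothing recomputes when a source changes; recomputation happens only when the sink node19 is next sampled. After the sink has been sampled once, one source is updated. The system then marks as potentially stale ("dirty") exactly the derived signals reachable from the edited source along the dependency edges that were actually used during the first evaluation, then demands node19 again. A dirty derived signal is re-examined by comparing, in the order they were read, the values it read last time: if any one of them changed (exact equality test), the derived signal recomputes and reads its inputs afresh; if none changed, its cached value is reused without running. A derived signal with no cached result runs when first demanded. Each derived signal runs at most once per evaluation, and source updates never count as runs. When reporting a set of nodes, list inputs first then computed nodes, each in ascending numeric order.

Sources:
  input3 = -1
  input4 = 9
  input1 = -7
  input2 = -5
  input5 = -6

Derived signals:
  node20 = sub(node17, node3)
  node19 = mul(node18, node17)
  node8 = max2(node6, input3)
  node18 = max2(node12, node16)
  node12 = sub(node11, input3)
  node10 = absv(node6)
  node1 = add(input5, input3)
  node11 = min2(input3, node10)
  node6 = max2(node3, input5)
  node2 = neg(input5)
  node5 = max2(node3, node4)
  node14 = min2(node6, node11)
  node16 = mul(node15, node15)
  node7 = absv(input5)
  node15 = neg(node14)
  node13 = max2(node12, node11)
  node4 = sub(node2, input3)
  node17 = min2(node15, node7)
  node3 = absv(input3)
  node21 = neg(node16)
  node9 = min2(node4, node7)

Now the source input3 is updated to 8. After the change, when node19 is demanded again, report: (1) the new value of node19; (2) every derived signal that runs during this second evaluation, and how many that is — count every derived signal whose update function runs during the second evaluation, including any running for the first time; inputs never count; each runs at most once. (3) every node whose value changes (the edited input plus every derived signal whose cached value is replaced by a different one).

First evaluation (everything demanded from the output):
  node3 = absv(-1) = 1
  node6 = max2(1, -6) = 1
  node7 = absv(-6) = 6
  node10 = absv(1) = 1
  node11 = min2(-1, 1) = -1
  node12 = sub(-1, -1) = 0
  node14 = min2(1, -1) = -1
  node15 = neg(-1) = 1
  node16 = mul(1, 1) = 1
  node17 = min2(1, 6) = 1
  node18 = max2(0, 1) = 1
  node19 = mul(1, 1) = 1

Propagation after the edit:
  node3: runs — input3 -1->8; result 8.
  node6: runs — node3 1->8; result 8.
  node10: runs — node6 1->8; result 8.
  node11: runs — input3 -1->8; node10 1->8; result 8.
  node12: runs — node11 -1->8; input3 -1->8; result 0 (same value as before).
  node14: runs — node6 1->8; node11 -1->8; result 8.
  node15: runs — node14 -1->8; result -8.
  node16: runs — node15 1->-8; node15 1->-8; result 64.
  node17: runs — node15 1->-8; result -8.
  node18: runs — node16 1->64; result 64.
  node19: runs — node18 1->64; node17 1->-8; result -512.

New value of node19: -512.
Derived signals that run: node3, node6, node10, node11, node12, node14, node15, node16, node17, node18, node19 — 11 in total.
Values that change: input3, node3, node6, node10, node11, node14, node15, node16, node17, node18, node19.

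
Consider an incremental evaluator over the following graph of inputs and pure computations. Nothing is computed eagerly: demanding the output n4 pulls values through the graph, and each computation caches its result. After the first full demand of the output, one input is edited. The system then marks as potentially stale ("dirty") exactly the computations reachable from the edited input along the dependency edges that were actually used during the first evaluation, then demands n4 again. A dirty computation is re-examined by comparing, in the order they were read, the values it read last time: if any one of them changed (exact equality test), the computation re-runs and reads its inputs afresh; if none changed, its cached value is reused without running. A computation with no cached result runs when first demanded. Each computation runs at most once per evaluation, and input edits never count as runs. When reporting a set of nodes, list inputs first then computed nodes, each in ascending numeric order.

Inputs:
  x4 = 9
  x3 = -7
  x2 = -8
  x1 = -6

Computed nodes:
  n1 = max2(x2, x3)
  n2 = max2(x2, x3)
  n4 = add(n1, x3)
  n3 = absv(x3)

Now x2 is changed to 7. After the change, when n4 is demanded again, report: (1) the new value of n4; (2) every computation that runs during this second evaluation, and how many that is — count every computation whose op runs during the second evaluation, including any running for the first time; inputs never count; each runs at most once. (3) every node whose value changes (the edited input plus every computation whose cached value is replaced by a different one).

Initial pass — values computed on the first demand:
  n1 = max2(-8, -7) = -7
  n4 = add(-7, -7) = -14

Second demand — change propagation:
  n1: re-runs because x2 -8->7; new result 7.
  n4: re-runs because n1 -7->7; new result 0.

n4 now evaluates to 0.
Run set: n1, n4 (2 run).
Changed values: x2, n1, n4.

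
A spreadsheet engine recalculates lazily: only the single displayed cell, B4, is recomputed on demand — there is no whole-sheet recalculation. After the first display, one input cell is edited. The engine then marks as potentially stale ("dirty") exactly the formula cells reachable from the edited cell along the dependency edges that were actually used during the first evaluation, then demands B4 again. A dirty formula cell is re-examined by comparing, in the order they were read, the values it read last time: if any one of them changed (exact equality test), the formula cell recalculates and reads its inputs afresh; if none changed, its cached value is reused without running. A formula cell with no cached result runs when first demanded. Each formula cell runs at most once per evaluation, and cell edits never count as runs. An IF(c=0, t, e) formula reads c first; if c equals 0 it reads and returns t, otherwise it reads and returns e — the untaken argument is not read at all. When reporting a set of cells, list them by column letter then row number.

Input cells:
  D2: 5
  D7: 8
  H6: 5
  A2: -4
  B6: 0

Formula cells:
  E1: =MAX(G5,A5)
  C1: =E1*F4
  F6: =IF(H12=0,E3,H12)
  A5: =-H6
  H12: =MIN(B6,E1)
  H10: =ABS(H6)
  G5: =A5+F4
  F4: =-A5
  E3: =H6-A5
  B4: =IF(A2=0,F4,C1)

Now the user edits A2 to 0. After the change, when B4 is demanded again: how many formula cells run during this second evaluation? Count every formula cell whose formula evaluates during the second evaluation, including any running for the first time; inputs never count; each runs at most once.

Formula cells that run: B4 — 1 in total.

First evaluation (everything demanded from the output):
  A5 = -(5) = -5
  F4 = -(-5) = 5
  G5 = -5 + 5 = 0
  E1 = MAX(0, -5) = 0
  C1 = 0 * 5 = 0
  B4 = IF(A2=0: A2=-4 -> else branch C1) = 0

Propagation after the edit:
  B4: runs — A2 -4->0; result 5.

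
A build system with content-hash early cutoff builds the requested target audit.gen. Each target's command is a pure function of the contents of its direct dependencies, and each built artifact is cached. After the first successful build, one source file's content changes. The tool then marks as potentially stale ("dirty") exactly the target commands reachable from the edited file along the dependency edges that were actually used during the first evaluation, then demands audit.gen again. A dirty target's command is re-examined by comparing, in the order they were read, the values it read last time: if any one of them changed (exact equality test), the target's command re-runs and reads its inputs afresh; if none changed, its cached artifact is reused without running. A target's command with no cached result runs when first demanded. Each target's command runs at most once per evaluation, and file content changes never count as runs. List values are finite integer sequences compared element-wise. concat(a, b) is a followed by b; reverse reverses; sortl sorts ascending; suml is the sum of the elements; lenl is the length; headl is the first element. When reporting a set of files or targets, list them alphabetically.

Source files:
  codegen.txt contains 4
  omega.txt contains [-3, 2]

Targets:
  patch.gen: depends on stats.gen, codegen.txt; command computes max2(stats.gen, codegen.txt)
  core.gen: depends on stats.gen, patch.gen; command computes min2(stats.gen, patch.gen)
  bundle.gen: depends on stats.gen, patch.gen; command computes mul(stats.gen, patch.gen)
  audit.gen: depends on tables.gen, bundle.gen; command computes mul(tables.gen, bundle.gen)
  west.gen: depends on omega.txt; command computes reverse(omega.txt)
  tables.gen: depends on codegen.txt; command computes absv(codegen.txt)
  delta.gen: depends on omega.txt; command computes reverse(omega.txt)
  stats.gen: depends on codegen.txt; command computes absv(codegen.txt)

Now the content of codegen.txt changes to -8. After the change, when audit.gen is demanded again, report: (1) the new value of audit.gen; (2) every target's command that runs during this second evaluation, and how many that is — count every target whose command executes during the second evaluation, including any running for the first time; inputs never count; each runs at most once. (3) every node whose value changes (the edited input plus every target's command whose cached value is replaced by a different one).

First evaluation (everything demanded from the output):
  stats.gen = absv(4) = 4
  patch.gen = max2(4, 4) = 4
  bundle.gen = mul(4, 4) = 16
  tables.gen = absv(4) = 4
  audit.gen = mul(4, 16) = 64

Propagation after the edit:
  stats.gen: runs — codegen.txt 4->-8; result 8.
  patch.gen: runs — stats.gen 4->8; codegen.txt 4->-8; result 8.
  bundle.gen: runs — stats.gen 4->8; patch.gen 4->8; result 64.
  tables.gen: runs — codegen.txt 4->-8; result 8.
  audit.gen: runs — tables.gen 4->8; bundle.gen 16->64; result 512.

New value of audit.gen: 512.
Target commands that run: audit.gen, bundle.gen, patch.gen, stats.gen, tables.gen — 5 in total.
Values that change: audit.gen, bundle.gen, codegen.txt, patch.gen, stats.gen, tables.gen.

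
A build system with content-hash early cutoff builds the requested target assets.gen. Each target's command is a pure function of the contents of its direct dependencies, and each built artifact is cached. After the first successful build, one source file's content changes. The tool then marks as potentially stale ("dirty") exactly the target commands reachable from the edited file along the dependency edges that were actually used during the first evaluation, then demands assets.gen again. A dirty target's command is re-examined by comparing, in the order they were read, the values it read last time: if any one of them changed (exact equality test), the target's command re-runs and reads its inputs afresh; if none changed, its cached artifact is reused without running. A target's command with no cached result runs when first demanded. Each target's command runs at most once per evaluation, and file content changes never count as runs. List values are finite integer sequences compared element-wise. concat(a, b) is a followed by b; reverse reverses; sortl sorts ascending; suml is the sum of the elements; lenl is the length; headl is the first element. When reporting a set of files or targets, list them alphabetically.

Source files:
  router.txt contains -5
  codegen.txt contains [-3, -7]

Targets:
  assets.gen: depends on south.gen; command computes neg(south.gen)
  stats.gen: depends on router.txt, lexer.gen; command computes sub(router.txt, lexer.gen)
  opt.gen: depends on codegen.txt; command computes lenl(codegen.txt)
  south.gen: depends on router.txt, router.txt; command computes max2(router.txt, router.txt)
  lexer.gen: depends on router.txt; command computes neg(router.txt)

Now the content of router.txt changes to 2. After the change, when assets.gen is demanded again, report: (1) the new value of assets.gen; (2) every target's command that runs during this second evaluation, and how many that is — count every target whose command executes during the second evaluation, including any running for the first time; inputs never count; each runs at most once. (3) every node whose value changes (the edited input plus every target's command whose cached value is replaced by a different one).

First evaluation (everything demanded from the output):
  south.gen = max2(-5, -5) = -5
  assets.gen = neg(-5) = 5

Propagation after the edit:
  south.gen: runs — router.txt -5->2; router.txt -5->2; result 2.
  assets.gen: runs — south.gen -5->2; result -2.

New value of assets.gen: -2.
Target commands that run: assets.gen, south.gen — 2 in total.
Values that change: assets.gen, router.txt, south.gen.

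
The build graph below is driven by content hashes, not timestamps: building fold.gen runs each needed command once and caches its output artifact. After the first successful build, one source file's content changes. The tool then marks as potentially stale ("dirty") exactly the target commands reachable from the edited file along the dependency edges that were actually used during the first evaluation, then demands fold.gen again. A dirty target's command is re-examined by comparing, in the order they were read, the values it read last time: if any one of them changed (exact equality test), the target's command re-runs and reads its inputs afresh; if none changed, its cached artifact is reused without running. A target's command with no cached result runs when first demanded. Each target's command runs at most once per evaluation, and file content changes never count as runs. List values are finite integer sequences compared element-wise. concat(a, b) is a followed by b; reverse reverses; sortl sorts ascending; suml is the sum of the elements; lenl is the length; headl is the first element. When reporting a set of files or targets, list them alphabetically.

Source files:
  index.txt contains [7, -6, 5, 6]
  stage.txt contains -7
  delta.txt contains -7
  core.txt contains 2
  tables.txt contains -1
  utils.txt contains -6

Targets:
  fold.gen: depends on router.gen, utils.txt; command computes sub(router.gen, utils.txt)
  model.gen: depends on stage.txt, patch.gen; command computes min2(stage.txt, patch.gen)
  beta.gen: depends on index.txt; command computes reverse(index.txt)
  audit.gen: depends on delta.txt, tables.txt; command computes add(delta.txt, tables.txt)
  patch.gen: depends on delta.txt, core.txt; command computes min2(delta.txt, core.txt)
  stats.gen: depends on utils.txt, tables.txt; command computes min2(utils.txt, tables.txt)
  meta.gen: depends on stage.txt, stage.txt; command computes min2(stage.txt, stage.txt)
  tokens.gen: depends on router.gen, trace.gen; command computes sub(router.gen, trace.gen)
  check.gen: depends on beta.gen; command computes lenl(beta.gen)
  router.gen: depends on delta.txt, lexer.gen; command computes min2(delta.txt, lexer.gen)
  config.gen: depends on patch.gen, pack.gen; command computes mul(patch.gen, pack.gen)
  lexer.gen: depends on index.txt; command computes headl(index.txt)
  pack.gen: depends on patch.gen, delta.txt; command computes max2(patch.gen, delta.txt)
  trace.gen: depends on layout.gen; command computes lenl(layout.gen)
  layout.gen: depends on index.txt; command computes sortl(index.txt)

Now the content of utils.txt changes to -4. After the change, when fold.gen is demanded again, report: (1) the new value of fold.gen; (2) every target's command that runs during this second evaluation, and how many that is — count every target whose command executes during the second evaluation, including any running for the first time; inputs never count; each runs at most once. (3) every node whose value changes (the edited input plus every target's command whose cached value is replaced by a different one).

Initial pass — values computed on the first demand:
  lexer.gen = headl([7, -6, 5, 6]) = 7
  router.gen = min2(-7, 7) = -7
  fold.gen = sub(-7, -6) = -1

Second demand — change propagation:
  fold.gen: re-runs because utils.txt -6->-4; new result -3.

fold.gen now evaluates to -3.
Run set: fold.gen (1 run).
Changed values: fold.gen, utils.txt.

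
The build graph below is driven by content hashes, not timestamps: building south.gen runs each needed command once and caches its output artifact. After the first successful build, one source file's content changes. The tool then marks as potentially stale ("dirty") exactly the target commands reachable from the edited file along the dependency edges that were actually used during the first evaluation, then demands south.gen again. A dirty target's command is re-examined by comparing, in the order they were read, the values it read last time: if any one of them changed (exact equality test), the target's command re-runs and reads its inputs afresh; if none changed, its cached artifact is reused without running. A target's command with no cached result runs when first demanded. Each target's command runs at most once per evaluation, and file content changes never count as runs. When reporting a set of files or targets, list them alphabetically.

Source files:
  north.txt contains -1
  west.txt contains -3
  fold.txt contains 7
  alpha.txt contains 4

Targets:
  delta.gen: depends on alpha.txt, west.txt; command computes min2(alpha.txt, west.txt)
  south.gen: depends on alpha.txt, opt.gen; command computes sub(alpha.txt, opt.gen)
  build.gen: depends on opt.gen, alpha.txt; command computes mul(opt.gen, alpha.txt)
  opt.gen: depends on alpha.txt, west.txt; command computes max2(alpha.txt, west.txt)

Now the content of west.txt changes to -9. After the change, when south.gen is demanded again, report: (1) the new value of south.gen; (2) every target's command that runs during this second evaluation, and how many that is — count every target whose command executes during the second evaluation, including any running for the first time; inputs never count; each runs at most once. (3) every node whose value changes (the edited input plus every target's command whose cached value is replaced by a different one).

Initial pass — values computed on the first demand:
  opt.gen = max2(4, -3) = 4
  south.gen = sub(4, 4) = 0

Second demand — change propagation:
  opt.gen: re-runs because west.txt -3->-9; new result 4 (unchanged).
  south.gen: re-examined; everything it read last time is the same (alpha.txt unchanged, opt.gen unchanged) — cache 0 kept, no run.

The important point: opt.gen recomputes to an identical value, and the output ends up unchanged.

south.gen now evaluates to 0.
Run set: opt.gen (1 run).
Changed values: west.txt.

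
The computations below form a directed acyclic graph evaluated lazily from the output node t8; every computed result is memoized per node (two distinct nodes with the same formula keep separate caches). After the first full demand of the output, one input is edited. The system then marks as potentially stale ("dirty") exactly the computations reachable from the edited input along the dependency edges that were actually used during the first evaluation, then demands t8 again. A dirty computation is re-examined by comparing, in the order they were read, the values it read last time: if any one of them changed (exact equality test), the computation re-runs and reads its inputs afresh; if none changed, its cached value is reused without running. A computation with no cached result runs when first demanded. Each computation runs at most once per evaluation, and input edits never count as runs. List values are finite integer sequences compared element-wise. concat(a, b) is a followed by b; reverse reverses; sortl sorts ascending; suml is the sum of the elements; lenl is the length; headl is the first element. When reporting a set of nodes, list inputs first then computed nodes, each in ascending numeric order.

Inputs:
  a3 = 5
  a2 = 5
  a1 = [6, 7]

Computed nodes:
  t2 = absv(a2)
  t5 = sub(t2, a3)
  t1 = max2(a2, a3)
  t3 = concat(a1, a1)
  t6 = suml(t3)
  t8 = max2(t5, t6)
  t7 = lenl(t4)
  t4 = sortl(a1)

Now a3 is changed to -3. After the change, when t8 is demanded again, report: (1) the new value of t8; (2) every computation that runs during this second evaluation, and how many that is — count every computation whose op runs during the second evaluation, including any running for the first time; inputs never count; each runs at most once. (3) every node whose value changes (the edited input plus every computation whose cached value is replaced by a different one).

Demanding t8 again yields 26.
2 computations run: t5, t8.
The nodes whose values change: a3, t5.

First demand of the output computes:
  t2 = absv(5) = 5
  t3 = concat([6, 7], [6, 7]) = [6, 7, 6, 7]
  t5 = sub(5, 5) = 0
  t6 = suml([6, 7, 6, 7]) = 26
  t8 = max2(0, 26) = 26

After the edit, cleaning proceeds:
  t5: a read changed (a3 5->-3) — executes, giving 8.
  t8: a read changed (t5 0->8) — executes, giving 26 — identical to its old value.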